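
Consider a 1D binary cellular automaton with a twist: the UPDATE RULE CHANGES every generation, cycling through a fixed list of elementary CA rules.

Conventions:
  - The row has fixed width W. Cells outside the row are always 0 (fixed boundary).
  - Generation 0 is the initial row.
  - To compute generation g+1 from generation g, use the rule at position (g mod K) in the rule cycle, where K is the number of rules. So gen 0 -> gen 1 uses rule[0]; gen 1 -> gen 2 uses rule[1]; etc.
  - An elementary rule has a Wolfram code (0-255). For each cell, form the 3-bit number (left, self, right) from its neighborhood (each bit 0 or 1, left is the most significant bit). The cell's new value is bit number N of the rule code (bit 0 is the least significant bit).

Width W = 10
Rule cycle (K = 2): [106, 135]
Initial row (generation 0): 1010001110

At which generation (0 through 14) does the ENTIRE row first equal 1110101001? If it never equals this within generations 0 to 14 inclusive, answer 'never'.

Answer: 8

Derivation:
Gen 0: 1010001110
Gen 1 (rule 106): 0100011010
Gen 2 (rule 135): 1101100010
Gen 3 (rule 106): 1111100100
Gen 4 (rule 135): 0111001101
Gen 5 (rule 106): 1101011110
Gen 6 (rule 135): 0001001100
Gen 7 (rule 106): 0010011100
Gen 8 (rule 135): 1110101001
Gen 9 (rule 106): 1011010010
Gen 10 (rule 135): 1000010110
Gen 11 (rule 106): 0000101110
Gen 12 (rule 135): 1111100100
Gen 13 (rule 106): 1000101000
Gen 14 (rule 135): 1011101011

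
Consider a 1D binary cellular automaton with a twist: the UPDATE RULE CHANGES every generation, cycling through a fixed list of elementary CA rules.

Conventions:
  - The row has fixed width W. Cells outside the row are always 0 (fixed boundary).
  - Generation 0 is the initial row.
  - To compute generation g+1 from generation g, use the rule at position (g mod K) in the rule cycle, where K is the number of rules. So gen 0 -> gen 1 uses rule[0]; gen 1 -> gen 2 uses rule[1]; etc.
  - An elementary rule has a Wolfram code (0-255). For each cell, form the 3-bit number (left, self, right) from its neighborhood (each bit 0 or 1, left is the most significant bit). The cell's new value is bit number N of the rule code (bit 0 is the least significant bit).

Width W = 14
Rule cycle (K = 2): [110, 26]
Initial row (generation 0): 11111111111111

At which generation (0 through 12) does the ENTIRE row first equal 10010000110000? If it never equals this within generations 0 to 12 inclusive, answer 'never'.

Gen 0: 11111111111111
Gen 1 (rule 110): 10000000000001
Gen 2 (rule 26): 01000000000010
Gen 3 (rule 110): 11000000000110
Gen 4 (rule 26): 10100000001101
Gen 5 (rule 110): 11100000011111
Gen 6 (rule 26): 10010000110000
Gen 7 (rule 110): 10110001110000
Gen 8 (rule 26): 00101011001000
Gen 9 (rule 110): 01111111011000
Gen 10 (rule 26): 11000000010100
Gen 11 (rule 110): 11000000111100
Gen 12 (rule 26): 10100001100010

Answer: 6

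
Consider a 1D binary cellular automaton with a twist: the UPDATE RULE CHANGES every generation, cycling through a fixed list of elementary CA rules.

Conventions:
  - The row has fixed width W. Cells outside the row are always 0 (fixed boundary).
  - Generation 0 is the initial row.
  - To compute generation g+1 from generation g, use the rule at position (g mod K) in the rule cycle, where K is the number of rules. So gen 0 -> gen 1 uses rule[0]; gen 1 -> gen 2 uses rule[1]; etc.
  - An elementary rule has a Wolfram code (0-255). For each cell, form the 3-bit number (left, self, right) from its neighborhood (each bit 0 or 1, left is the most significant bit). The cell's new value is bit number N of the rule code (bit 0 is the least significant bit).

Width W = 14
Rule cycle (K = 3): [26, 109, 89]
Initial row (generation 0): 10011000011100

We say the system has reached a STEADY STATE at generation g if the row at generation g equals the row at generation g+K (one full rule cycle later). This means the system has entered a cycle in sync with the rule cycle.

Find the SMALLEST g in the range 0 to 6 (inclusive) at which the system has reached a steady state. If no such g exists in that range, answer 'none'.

Answer: none

Derivation:
Gen 0: 10011000011100
Gen 1 (rule 26): 01110100110010
Gen 2 (rule 109): 01011100110010
Gen 3 (rule 89): 00010110111001
Gen 4 (rule 26): 00100100100110
Gen 5 (rule 109): 10100100100110
Gen 6 (rule 89): 00010010010111
Gen 7 (rule 26): 00101101100100
Gen 8 (rule 109): 10111111100101
Gen 9 (rule 89): 00100000110000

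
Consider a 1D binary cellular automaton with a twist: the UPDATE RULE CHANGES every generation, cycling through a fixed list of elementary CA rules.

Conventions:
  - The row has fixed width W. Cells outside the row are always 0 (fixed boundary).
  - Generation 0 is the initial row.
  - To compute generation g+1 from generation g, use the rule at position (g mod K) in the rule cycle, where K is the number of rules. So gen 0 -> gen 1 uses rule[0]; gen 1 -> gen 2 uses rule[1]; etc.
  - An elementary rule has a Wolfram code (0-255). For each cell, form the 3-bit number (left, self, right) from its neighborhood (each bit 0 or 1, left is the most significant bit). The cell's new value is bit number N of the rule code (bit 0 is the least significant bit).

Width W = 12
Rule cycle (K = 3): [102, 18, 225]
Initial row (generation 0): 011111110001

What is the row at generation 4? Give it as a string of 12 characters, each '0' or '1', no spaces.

Gen 0: 011111110001
Gen 1 (rule 102): 100000010011
Gen 2 (rule 18): 010000101100
Gen 3 (rule 225): 000110010101
Gen 4 (rule 102): 001010111111

Answer: 001010111111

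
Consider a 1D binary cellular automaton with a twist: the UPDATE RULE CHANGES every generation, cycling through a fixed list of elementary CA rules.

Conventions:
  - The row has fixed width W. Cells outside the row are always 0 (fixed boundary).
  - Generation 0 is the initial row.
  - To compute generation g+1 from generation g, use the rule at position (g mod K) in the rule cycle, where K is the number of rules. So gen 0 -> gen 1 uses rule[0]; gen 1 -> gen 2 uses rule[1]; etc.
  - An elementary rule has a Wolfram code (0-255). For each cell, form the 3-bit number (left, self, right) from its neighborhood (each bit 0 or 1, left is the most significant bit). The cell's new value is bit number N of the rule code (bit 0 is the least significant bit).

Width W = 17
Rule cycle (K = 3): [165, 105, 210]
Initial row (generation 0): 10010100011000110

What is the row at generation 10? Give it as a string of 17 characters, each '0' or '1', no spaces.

Answer: 10101111111101100

Derivation:
Gen 0: 10010100011000110
Gen 1 (rule 165): 10011101000010000
Gen 2 (rule 105): 00010110011000111
Gen 3 (rule 210): 00100011101101011
Gen 4 (rule 165): 10101001010011100
Gen 5 (rule 105): 01010000100010101
Gen 6 (rule 210): 10001001010100000
Gen 7 (rule 165): 10101001111101111
Gen 8 (rule 105): 01010001000111001
Gen 9 (rule 210): 10001010101011110
Gen 10 (rule 165): 10101111111101100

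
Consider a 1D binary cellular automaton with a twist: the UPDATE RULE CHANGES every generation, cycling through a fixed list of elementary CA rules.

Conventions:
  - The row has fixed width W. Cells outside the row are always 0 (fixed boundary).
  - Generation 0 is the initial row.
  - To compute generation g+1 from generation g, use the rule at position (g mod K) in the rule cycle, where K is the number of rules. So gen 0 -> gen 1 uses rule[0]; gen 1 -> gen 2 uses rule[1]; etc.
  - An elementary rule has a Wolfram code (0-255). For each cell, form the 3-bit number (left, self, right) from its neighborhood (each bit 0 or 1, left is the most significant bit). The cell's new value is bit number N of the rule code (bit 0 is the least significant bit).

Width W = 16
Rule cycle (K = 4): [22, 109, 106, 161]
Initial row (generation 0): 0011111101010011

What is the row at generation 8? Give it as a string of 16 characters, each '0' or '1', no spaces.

Gen 0: 0011111101010011
Gen 1 (rule 22): 0100000001011100
Gen 2 (rule 109): 0101111101110101
Gen 3 (rule 106): 1011000111011010
Gen 4 (rule 161): 0100010010100100
Gen 5 (rule 22): 1110111110111110
Gen 6 (rule 109): 1011100011100010
Gen 7 (rule 106): 0110100110100100
Gen 8 (rule 161): 0001000001000001

Answer: 0001000001000001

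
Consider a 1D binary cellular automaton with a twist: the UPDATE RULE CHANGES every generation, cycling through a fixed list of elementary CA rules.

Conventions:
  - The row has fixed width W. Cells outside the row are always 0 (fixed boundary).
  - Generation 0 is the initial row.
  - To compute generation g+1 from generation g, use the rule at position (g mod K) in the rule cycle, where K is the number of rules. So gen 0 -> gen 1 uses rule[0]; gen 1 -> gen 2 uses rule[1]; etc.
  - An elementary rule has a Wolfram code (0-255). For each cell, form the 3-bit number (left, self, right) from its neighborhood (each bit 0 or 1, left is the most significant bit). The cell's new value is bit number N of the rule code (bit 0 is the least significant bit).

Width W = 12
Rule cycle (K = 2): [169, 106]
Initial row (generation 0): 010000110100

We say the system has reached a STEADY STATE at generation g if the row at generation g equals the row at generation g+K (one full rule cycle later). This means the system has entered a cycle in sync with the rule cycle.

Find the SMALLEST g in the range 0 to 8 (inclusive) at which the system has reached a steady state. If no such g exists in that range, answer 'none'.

Gen 0: 010000110100
Gen 1 (rule 169): 000110101001
Gen 2 (rule 106): 001111010010
Gen 3 (rule 169): 101110100000
Gen 4 (rule 106): 011011000000
Gen 5 (rule 169): 010110011111
Gen 6 (rule 106): 101110110001
Gen 7 (rule 169): 011101100100
Gen 8 (rule 106): 110111101000
Gen 9 (rule 169): 101111010011
Gen 10 (rule 106): 011001100111

Answer: none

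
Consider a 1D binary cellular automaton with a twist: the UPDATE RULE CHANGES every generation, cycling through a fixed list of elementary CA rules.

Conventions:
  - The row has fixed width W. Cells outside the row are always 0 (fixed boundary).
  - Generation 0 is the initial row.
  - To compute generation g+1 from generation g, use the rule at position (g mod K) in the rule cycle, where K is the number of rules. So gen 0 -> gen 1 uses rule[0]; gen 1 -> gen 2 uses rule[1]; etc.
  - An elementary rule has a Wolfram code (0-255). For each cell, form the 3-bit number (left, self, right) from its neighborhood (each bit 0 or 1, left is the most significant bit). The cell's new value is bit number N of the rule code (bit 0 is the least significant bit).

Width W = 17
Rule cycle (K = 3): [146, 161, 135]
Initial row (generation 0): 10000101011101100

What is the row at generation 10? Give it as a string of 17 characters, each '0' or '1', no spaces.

Answer: 00000010101010001

Derivation:
Gen 0: 10000101011101100
Gen 1 (rule 146): 01001000001000010
Gen 2 (rule 161): 00000011100011000
Gen 3 (rule 135): 11111101001100011
Gen 4 (rule 146): 01111000110010100
Gen 5 (rule 161): 00110010000001001
Gen 6 (rule 135): 11000110111111011
Gen 7 (rule 146): 00101000011110000
Gen 8 (rule 161): 10010011001100111
Gen 9 (rule 135): 10110100010001010
Gen 10 (rule 146): 00000010101010001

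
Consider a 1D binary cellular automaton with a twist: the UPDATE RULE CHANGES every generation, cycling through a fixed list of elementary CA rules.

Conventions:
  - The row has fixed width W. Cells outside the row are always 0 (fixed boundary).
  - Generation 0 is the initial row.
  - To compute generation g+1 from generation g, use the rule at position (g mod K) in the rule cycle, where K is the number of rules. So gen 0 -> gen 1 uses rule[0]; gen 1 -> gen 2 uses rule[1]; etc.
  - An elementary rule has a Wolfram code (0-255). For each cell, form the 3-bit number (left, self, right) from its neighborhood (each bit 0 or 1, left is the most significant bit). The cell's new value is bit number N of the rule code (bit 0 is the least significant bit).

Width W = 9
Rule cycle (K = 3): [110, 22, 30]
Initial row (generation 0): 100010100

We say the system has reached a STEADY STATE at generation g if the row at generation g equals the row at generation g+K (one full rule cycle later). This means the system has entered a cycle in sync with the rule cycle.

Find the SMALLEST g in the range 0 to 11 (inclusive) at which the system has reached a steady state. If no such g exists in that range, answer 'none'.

Gen 0: 100010100
Gen 1 (rule 110): 100111100
Gen 2 (rule 22): 111000010
Gen 3 (rule 30): 100100111
Gen 4 (rule 110): 101101101
Gen 5 (rule 22): 100000001
Gen 6 (rule 30): 110000011
Gen 7 (rule 110): 110000111
Gen 8 (rule 22): 001001000
Gen 9 (rule 30): 011111100
Gen 10 (rule 110): 110000100
Gen 11 (rule 22): 001001110
Gen 12 (rule 30): 011111001
Gen 13 (rule 110): 110001011
Gen 14 (rule 22): 001011000

Answer: none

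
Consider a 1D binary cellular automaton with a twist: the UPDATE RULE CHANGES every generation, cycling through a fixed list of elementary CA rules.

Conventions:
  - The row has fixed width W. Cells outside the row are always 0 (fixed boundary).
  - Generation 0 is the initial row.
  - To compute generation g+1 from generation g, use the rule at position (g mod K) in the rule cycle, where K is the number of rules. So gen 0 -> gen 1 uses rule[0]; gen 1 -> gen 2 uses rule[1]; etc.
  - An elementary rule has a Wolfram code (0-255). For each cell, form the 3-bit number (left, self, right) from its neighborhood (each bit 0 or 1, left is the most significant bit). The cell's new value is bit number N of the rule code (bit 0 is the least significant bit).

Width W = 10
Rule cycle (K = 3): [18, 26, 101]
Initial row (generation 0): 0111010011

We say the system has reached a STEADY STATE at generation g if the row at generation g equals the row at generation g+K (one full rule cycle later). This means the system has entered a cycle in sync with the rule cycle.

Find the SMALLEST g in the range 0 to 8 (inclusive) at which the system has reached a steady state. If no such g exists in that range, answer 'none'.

Gen 0: 0111010011
Gen 1 (rule 18): 1000001100
Gen 2 (rule 26): 0100011010
Gen 3 (rule 101): 0101001110
Gen 4 (rule 18): 1000110001
Gen 5 (rule 26): 0101101010
Gen 6 (rule 101): 0110111110
Gen 7 (rule 18): 1000000001
Gen 8 (rule 26): 0100000010
Gen 9 (rule 101): 0101111010
Gen 10 (rule 18): 1000000001
Gen 11 (rule 26): 0100000010

Answer: 7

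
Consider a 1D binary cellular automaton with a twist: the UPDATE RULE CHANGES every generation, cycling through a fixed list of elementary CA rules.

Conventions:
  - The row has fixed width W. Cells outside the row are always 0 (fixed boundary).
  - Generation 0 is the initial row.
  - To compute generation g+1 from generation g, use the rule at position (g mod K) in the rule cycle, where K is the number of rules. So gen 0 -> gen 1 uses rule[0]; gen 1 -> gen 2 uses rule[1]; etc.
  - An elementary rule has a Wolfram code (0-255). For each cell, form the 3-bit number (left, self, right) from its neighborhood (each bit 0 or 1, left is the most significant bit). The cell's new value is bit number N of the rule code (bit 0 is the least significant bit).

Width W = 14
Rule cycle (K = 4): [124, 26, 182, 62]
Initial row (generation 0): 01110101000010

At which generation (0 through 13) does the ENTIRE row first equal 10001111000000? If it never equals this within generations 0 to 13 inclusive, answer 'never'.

Answer: 8

Derivation:
Gen 0: 01110101000010
Gen 1 (rule 124): 01011111100011
Gen 2 (rule 26): 10010000010110
Gen 3 (rule 182): 11111000111001
Gen 4 (rule 62): 10000101100111
Gen 5 (rule 124): 11000111110101
Gen 6 (rule 26): 10101100000000
Gen 7 (rule 182): 11110010000000
Gen 8 (rule 62): 10001111000000
Gen 9 (rule 124): 11001001100000
Gen 10 (rule 26): 10110111010000
Gen 11 (rule 182): 11001010111000
Gen 12 (rule 62): 10111111100100
Gen 13 (rule 124): 11100000110110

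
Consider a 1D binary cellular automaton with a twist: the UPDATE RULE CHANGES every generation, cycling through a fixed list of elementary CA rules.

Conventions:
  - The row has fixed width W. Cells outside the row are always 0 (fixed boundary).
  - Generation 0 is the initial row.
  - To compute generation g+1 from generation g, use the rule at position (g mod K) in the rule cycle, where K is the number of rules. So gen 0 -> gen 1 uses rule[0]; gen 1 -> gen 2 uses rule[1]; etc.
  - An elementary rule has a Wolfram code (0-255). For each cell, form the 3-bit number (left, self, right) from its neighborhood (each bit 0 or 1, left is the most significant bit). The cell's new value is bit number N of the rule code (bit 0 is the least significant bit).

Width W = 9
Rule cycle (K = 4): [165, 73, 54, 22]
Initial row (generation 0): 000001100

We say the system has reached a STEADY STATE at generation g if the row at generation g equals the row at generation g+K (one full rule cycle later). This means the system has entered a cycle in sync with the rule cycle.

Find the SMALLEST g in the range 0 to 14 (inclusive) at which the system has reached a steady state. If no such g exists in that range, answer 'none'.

Answer: 10

Derivation:
Gen 0: 000001100
Gen 1 (rule 165): 111100001
Gen 2 (rule 73): 100101100
Gen 3 (rule 54): 111110010
Gen 4 (rule 22): 000001111
Gen 5 (rule 165): 111100110
Gen 6 (rule 73): 100100110
Gen 7 (rule 54): 111111001
Gen 8 (rule 22): 000000111
Gen 9 (rule 165): 111110010
Gen 10 (rule 73): 100010000
Gen 11 (rule 54): 110111000
Gen 12 (rule 22): 000000100
Gen 13 (rule 165): 111110101
Gen 14 (rule 73): 100010000
Gen 15 (rule 54): 110111000
Gen 16 (rule 22): 000000100
Gen 17 (rule 165): 111110101
Gen 18 (rule 73): 100010000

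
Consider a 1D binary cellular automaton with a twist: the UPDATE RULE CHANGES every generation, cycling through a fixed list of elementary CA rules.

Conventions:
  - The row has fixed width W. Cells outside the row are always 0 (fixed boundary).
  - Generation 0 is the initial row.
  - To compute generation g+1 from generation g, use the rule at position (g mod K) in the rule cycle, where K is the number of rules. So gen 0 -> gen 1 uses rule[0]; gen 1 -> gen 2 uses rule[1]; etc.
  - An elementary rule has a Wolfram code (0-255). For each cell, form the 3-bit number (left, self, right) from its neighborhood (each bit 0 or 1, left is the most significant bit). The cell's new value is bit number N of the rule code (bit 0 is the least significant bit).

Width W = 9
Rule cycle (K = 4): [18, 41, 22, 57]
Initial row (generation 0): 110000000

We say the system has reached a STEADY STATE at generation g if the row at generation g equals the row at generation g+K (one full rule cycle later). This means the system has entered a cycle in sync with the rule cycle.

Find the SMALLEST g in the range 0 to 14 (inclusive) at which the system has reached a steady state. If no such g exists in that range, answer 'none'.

Gen 0: 110000000
Gen 1 (rule 18): 001000000
Gen 2 (rule 41): 100011111
Gen 3 (rule 22): 110100000
Gen 4 (rule 57): 101011111
Gen 5 (rule 18): 000000000
Gen 6 (rule 41): 111111111
Gen 7 (rule 22): 000000000
Gen 8 (rule 57): 111111111
Gen 9 (rule 18): 000000000
Gen 10 (rule 41): 111111111
Gen 11 (rule 22): 000000000
Gen 12 (rule 57): 111111111
Gen 13 (rule 18): 000000000
Gen 14 (rule 41): 111111111
Gen 15 (rule 22): 000000000
Gen 16 (rule 57): 111111111
Gen 17 (rule 18): 000000000
Gen 18 (rule 41): 111111111

Answer: 5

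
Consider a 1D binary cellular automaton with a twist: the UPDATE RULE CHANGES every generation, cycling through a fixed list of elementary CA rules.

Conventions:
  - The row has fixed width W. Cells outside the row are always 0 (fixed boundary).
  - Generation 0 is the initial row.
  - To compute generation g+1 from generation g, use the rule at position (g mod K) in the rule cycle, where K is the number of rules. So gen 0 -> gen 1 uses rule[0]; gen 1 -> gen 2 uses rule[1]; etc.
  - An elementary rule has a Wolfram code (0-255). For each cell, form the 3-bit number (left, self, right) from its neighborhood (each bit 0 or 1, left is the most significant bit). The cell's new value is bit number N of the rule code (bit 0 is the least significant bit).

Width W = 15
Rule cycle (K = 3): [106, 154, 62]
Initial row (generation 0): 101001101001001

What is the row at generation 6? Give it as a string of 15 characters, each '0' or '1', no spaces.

Answer: 001111000000001

Derivation:
Gen 0: 101001101001001
Gen 1 (rule 106): 010011110010010
Gen 2 (rule 154): 101111101101101
Gen 3 (rule 62): 111000011011011
Gen 4 (rule 106): 101000111111111
Gen 5 (rule 154): 000101111111110
Gen 6 (rule 62): 001111000000001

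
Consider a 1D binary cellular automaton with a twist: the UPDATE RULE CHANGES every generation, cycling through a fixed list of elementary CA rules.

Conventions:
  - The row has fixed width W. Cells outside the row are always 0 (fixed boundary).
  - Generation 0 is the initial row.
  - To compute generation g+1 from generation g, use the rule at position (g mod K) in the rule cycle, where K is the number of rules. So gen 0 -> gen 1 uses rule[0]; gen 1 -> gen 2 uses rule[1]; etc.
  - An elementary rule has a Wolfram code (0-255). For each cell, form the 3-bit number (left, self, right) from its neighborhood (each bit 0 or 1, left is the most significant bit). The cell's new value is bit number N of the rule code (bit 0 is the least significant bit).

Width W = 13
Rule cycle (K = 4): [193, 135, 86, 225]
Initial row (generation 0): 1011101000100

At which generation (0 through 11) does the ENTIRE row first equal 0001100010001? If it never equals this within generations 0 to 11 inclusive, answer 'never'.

Answer: 1

Derivation:
Gen 0: 1011101000100
Gen 1 (rule 193): 0001100010001
Gen 2 (rule 135): 1110001110111
Gen 3 (rule 86): 0011010010001
Gen 4 (rule 225): 1001100000100
Gen 5 (rule 193): 0000101110001
Gen 6 (rule 135): 1111100100111
Gen 7 (rule 86): 0000111111001
Gen 8 (rule 225): 1110011111000
Gen 9 (rule 193): 0110001111011
Gen 10 (rule 135): 1000110110000
Gen 11 (rule 86): 1101010011000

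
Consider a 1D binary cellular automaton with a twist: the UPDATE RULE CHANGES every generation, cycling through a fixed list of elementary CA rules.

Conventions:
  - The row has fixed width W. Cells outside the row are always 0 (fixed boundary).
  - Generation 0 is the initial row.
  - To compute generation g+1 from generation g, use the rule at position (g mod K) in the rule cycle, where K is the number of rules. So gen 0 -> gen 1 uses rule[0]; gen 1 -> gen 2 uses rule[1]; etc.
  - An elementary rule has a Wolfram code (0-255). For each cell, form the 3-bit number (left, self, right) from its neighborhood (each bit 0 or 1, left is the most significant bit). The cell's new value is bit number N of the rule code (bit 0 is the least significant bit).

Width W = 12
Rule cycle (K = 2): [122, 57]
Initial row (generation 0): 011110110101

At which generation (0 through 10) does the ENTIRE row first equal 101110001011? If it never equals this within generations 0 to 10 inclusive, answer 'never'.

Answer: never

Derivation:
Gen 0: 011110110101
Gen 1 (rule 122): 110011111010
Gen 2 (rule 57): 101010000101
Gen 3 (rule 122): 010101001010
Gen 4 (rule 57): 001010100101
Gen 5 (rule 122): 010101011010
Gen 6 (rule 57): 001010110101
Gen 7 (rule 122): 010101111010
Gen 8 (rule 57): 001011000101
Gen 9 (rule 122): 010111101010
Gen 10 (rule 57): 001100010101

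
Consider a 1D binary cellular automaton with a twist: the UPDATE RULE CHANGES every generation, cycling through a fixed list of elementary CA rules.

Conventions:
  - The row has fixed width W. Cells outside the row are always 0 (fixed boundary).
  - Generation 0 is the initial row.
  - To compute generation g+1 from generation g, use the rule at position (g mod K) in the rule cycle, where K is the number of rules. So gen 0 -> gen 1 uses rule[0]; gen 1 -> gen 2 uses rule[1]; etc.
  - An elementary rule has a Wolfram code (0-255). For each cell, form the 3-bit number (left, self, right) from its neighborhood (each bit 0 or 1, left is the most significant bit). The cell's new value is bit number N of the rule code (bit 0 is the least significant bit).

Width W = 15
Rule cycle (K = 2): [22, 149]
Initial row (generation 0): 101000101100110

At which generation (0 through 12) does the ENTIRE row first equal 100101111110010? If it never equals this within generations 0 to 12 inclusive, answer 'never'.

Answer: never

Derivation:
Gen 0: 101000101100110
Gen 1 (rule 22): 101101100011001
Gen 2 (rule 149): 100000011000101
Gen 3 (rule 22): 110000100101101
Gen 4 (rule 149): 001110110100001
Gen 5 (rule 22): 010000000110011
Gen 6 (rule 149): 011111110001000
Gen 7 (rule 22): 100000001011100
Gen 8 (rule 149): 111111101001011
Gen 9 (rule 22): 000000001111000
Gen 10 (rule 149): 111111100110111
Gen 11 (rule 22): 000000011000000
Gen 12 (rule 149): 111111000111111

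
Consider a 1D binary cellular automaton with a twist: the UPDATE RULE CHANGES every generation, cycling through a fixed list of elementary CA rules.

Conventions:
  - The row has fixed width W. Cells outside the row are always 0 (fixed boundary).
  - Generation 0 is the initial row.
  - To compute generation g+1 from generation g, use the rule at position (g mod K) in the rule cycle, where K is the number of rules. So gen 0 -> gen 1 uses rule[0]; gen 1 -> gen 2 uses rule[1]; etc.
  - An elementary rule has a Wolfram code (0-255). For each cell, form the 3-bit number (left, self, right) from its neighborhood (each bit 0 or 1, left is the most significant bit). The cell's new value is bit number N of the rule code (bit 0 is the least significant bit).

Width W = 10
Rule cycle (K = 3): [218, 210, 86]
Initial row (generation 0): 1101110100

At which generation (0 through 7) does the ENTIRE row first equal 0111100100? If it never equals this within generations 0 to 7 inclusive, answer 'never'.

Answer: 5

Derivation:
Gen 0: 1101110100
Gen 1 (rule 218): 1101110010
Gen 2 (rule 210): 0100111101
Gen 3 (rule 86): 1111000101
Gen 4 (rule 218): 1111101000
Gen 5 (rule 210): 0111100100
Gen 6 (rule 86): 1000111110
Gen 7 (rule 218): 0101111111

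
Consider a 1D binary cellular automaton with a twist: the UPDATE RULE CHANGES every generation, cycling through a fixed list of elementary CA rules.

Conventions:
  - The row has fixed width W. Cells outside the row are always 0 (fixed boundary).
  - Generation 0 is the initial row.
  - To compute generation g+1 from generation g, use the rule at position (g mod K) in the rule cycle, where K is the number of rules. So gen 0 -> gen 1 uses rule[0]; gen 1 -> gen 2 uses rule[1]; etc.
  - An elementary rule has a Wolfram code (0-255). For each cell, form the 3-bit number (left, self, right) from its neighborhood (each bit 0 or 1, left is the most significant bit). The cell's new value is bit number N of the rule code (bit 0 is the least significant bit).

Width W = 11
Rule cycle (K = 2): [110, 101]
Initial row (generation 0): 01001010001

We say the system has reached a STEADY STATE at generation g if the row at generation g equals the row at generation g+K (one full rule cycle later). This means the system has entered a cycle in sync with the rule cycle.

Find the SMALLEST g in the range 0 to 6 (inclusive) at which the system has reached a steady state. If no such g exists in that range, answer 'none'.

Answer: 4

Derivation:
Gen 0: 01001010001
Gen 1 (rule 110): 11011110011
Gen 2 (rule 101): 01100010001
Gen 3 (rule 110): 11100110011
Gen 4 (rule 101): 00100010001
Gen 5 (rule 110): 01100110011
Gen 6 (rule 101): 00100010001
Gen 7 (rule 110): 01100110011
Gen 8 (rule 101): 00100010001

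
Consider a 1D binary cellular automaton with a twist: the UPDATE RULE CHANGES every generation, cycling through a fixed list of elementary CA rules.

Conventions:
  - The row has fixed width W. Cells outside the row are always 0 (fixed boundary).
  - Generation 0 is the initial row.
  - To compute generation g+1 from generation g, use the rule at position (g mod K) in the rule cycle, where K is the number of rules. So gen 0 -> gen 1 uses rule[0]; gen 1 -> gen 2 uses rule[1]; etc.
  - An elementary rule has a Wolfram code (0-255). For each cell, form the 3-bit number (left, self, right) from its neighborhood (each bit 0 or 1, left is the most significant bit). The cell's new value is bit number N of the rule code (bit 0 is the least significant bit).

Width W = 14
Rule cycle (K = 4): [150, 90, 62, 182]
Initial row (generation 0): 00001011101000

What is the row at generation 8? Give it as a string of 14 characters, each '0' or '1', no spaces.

Answer: 00100000010011

Derivation:
Gen 0: 00001011101000
Gen 1 (rule 150): 00011001001100
Gen 2 (rule 90): 00111110111110
Gen 3 (rule 62): 01100001100001
Gen 4 (rule 182): 10010010010011
Gen 5 (rule 150): 11111111111100
Gen 6 (rule 90): 10000000000110
Gen 7 (rule 62): 11000000001101
Gen 8 (rule 182): 00100000010011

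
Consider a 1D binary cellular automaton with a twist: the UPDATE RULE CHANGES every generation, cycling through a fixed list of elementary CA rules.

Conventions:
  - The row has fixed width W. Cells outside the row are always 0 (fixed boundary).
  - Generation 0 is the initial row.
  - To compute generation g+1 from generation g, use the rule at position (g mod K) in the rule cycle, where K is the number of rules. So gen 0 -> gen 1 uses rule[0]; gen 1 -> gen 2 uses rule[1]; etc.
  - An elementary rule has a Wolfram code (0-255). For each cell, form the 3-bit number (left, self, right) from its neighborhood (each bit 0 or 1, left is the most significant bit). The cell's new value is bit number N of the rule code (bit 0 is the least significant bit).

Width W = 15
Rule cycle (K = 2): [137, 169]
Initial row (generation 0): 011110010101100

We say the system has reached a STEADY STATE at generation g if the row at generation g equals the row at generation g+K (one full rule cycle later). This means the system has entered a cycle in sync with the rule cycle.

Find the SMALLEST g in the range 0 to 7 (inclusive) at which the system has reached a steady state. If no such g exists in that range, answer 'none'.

Answer: none

Derivation:
Gen 0: 011110010101100
Gen 1 (rule 137): 011100000001001
Gen 2 (rule 169): 011001111100000
Gen 3 (rule 137): 010001111001111
Gen 4 (rule 169): 000101110001110
Gen 5 (rule 137): 110001100101100
Gen 6 (rule 169): 100101000011001
Gen 7 (rule 137): 000000011010000
Gen 8 (rule 169): 111111010100111
Gen 9 (rule 137): 111110000000110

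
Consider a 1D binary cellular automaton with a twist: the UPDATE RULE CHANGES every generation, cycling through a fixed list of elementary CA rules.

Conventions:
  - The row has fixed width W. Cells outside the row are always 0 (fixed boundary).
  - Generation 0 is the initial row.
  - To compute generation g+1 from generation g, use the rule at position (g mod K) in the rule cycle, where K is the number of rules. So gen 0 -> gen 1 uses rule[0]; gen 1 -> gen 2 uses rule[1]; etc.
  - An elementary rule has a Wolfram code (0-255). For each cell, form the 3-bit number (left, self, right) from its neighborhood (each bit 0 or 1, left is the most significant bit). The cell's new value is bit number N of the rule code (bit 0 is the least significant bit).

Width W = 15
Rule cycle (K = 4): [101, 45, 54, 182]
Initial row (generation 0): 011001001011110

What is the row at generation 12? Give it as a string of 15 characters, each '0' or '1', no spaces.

Answer: 001000001111110

Derivation:
Gen 0: 011001001011110
Gen 1 (rule 101): 001001001100010
Gen 2 (rule 45): 101001001001010
Gen 3 (rule 54): 111111111111111
Gen 4 (rule 182): 011111111111110
Gen 5 (rule 101): 000000000000010
Gen 6 (rule 45): 111111111111010
Gen 7 (rule 54): 000000000000111
Gen 8 (rule 182): 000000000001010
Gen 9 (rule 101): 111111111101110
Gen 10 (rule 45): 100000000011000
Gen 11 (rule 54): 110000000100100
Gen 12 (rule 182): 001000001111110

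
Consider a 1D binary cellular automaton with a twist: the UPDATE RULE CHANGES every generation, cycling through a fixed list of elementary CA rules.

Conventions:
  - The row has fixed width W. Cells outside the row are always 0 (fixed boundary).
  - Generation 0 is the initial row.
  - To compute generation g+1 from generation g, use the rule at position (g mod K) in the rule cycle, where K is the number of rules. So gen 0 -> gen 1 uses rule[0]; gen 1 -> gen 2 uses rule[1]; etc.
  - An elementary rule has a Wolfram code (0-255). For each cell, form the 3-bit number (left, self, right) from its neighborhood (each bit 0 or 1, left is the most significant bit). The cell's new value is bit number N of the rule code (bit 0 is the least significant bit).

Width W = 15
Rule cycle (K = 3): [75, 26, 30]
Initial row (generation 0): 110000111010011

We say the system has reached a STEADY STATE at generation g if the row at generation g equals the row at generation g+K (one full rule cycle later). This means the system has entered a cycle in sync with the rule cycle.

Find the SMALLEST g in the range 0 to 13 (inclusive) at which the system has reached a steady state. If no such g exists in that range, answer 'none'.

Gen 0: 110000111010011
Gen 1 (rule 75): 110111101000111
Gen 2 (rule 26): 100100000101100
Gen 3 (rule 30): 111110001101010
Gen 4 (rule 75): 100010111100000
Gen 5 (rule 26): 010100100010000
Gen 6 (rule 30): 110111110111000
Gen 7 (rule 75): 110100010101011
Gen 8 (rule 26): 100010100000010
Gen 9 (rule 30): 110110110000111
Gen 10 (rule 75): 110110110111101
Gen 11 (rule 26): 100100100100000
Gen 12 (rule 30): 111111111110000
Gen 13 (rule 75): 100000000010111
Gen 14 (rule 26): 010000000100100
Gen 15 (rule 30): 111000001111110
Gen 16 (rule 75): 101011111000010

Answer: none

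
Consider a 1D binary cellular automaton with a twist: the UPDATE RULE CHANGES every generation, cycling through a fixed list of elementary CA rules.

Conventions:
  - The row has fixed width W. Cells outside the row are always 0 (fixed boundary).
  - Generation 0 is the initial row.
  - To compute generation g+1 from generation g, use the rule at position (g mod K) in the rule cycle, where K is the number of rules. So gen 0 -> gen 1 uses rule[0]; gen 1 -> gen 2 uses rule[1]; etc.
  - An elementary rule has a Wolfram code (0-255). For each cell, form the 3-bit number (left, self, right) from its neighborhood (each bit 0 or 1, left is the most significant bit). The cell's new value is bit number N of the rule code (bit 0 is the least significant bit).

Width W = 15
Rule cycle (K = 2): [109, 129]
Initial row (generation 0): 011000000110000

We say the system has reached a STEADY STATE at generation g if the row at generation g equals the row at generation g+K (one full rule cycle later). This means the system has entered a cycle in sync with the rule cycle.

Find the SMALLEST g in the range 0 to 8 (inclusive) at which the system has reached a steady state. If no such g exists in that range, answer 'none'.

Gen 0: 011000000110000
Gen 1 (rule 109): 011011110110111
Gen 2 (rule 129): 000001100000010
Gen 3 (rule 109): 111101101111010
Gen 4 (rule 129): 011000000110000
Gen 5 (rule 109): 011011110110111
Gen 6 (rule 129): 000001100000010
Gen 7 (rule 109): 111101101111010
Gen 8 (rule 129): 011000000110000
Gen 9 (rule 109): 011011110110111
Gen 10 (rule 129): 000001100000010

Answer: none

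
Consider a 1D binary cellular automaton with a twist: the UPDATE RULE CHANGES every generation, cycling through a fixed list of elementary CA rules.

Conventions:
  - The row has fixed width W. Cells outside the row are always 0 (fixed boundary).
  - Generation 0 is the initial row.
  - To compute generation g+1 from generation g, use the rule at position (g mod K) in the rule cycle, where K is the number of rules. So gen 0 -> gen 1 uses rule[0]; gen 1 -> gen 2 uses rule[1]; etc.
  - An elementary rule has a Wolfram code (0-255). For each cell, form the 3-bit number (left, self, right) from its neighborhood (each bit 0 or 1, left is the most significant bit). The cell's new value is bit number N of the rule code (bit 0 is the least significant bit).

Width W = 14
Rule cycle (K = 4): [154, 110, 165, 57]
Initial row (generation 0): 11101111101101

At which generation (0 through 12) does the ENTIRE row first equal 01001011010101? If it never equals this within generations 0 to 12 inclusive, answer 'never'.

Gen 0: 11101111101101
Gen 1 (rule 154): 11001111001000
Gen 2 (rule 110): 11011001011000
Gen 3 (rule 165): 00100001100011
Gen 4 (rule 57): 10011101011010
Gen 5 (rule 154): 01111000010001
Gen 6 (rule 110): 11001000110011
Gen 7 (rule 165): 00001010000000
Gen 8 (rule 57): 11100101111111
Gen 9 (rule 154): 11011001111110
Gen 10 (rule 110): 11111011000010
Gen 11 (rule 165): 01110100011010
Gen 12 (rule 57): 01001011010101

Answer: 12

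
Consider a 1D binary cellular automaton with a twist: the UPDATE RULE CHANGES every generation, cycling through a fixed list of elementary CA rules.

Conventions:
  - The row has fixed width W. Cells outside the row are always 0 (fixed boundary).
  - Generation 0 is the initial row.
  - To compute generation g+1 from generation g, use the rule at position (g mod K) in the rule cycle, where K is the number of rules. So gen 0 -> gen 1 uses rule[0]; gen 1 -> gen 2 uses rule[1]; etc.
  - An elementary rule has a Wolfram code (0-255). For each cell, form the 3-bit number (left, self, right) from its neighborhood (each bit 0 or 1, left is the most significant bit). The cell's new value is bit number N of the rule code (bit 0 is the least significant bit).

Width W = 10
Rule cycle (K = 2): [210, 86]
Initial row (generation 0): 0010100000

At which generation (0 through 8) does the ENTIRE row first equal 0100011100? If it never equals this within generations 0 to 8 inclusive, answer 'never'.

Answer: never

Derivation:
Gen 0: 0010100000
Gen 1 (rule 210): 0100010000
Gen 2 (rule 86): 1110111000
Gen 3 (rule 210): 0110011100
Gen 4 (rule 86): 1011100110
Gen 5 (rule 210): 0001111011
Gen 6 (rule 86): 0010001001
Gen 7 (rule 210): 0101010110
Gen 8 (rule 86): 1101010011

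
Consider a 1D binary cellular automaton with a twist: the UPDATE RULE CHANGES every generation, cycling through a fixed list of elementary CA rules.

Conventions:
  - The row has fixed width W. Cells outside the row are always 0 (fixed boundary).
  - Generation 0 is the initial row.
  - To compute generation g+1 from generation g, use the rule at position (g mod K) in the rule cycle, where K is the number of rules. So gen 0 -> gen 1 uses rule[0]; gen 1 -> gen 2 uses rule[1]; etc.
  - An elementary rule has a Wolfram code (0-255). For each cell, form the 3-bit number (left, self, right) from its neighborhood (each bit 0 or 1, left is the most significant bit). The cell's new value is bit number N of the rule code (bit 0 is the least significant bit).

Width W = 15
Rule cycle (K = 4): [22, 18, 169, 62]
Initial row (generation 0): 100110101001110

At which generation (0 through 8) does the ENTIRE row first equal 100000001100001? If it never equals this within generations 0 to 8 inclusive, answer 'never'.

Gen 0: 100110101001110
Gen 1 (rule 22): 111000101110001
Gen 2 (rule 18): 000101000001010
Gen 3 (rule 169): 110010011100100
Gen 4 (rule 62): 101111110011110
Gen 5 (rule 22): 100000001100001
Gen 6 (rule 18): 010000010010010
Gen 7 (rule 169): 000111000000000
Gen 8 (rule 62): 001100100000000

Answer: 5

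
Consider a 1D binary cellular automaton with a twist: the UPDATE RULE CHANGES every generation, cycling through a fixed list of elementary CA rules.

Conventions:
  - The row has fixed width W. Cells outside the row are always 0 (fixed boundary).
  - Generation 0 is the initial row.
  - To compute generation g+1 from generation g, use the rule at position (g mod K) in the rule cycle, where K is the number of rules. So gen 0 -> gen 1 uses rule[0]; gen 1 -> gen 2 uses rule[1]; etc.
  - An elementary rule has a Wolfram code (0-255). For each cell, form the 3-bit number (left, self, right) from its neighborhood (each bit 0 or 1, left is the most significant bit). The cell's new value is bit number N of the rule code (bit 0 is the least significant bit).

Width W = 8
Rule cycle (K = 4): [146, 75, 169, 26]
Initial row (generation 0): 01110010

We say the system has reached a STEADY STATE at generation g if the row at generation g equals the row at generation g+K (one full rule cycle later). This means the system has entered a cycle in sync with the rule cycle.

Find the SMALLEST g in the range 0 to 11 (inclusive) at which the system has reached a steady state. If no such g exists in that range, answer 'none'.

Answer: none

Derivation:
Gen 0: 01110010
Gen 1 (rule 146): 10101101
Gen 2 (rule 75): 00001100
Gen 3 (rule 169): 11101001
Gen 4 (rule 26): 10000110
Gen 5 (rule 146): 01001001
Gen 6 (rule 75): 10010010
Gen 7 (rule 169): 00000000
Gen 8 (rule 26): 00000000
Gen 9 (rule 146): 00000000
Gen 10 (rule 75): 11111111
Gen 11 (rule 169): 11111110
Gen 12 (rule 26): 10000001
Gen 13 (rule 146): 01000010
Gen 14 (rule 75): 10011100
Gen 15 (rule 169): 00011001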